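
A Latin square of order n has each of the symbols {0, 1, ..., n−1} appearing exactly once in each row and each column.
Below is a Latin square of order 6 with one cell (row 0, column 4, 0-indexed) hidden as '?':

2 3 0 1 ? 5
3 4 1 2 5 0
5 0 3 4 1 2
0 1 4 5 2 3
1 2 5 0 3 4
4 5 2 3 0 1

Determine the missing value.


Row 0 contains symbols [0, 1, 2, 3, 5] — missing [4].
Column 4 contains symbols [0, 1, 2, 3, 5] — missing [4].
The missing symbol must appear in both missing sets; intersection = [4].
Therefore the hidden value is 4.

Missing value = 4.


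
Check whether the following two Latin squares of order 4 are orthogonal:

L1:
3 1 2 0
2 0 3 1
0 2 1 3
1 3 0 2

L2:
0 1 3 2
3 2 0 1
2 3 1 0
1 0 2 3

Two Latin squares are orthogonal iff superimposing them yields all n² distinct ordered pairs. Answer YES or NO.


Form the n² = 16 superimposed pairs (L1[i][j], L2[i][j]), row by row (rows and columns indexed from 0):
row 0: (3,0) (1,1) (2,3) (0,2)
row 1: (2,3) (0,2) (3,0) (1,1)
row 2: (0,2) (2,3) (1,1) (3,0)
row 3: (1,1) (3,0) (0,2) (2,3)
Orthogonality requires all 16 pairs distinct.
But the pair (2,3) repeats: cell (0,2) has L1 = 2, L2 = 3, and cell (1,0) has L1 = 2, L2 = 3.
A repeated pair means some other pair never occurs (only 4 distinct pairs out of 16), so the squares are not orthogonal.
Conclusion: NO.

NO


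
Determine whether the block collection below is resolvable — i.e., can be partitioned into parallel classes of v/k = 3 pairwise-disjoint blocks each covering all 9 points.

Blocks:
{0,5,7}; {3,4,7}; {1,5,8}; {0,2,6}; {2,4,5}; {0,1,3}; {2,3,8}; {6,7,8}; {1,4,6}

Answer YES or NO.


v = 9, block size k = 3, number of blocks = 9.
For resolvability, blocks must partition into parallel classes of size v/k = 3.
Total blocks must therefore be a multiple of 3: 9 = 3·3 + 0 ⇒ divisible ✓.
Greedy packing gives 3 candidate class(es). Each should be a full parallel class (size 3, covers all 9 points).
  Class 1 (3 blocks): {0,5,7}; {2,3,8}; {1,4,6}. Points covered: [0, 1, 2, 3, 4, 5, 6, 7, 8].
  Class 2 (3 blocks): {3,4,7}; {1,5,8}; {0,2,6}. Points covered: [0, 1, 2, 3, 4, 5, 6, 7, 8].
  Class 3 (3 blocks): {2,4,5}; {0,1,3}; {6,7,8}. Points covered: [0, 1, 2, 3, 4, 5, 6, 7, 8].
All classes full (size 3)? YES. All classes cover every point? YES.
Resolvable? YES.

YES


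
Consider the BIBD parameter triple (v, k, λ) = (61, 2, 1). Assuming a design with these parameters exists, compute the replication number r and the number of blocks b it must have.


Any 2-(v, k, λ) BIBD satisfies two necessary conditions:
  (i)  Each point sits in r blocks, and counting incidences through any fixed point gives r(k − 1) = λ(v − 1), so r = λ(v − 1)/(k − 1).
  (ii) Total incidences bk = vr, so b = vr/k.
Step 1: r = λ(v − 1)/(k − 1) = 1·(61 − 1)/(2 − 1) = 1·60/1 = 60/1 = 60.
Step 2: b = vr/k = 61·60/2 = 3660/2 = 1830.
Check integrality: r = 60 ∈ Z ✓, b = 1830 ∈ Z ✓.
(These identities are necessary conditions: they determine r and b for any design with these parameters, but do not by themselves prove that one exists.)

r = 60, b = 1830.


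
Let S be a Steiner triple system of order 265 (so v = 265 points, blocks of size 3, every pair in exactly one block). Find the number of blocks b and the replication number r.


An STS(v) is a 2-(v, 3, 1) BIBD: block size k = 3, λ = 1.
Replication: r(k − 1) = λ(v − 1) ⇒ r·2 = 265 − 1 = 264 ⇒ r = 132.
Block count: b = v(v − 1)/6 = 265·264/6 = 69960/6 = 11660.
(Check via bk = vr: 11660·3 = 34980 = 265·132 = 34980 ✓.)

r = 132, b = 11660.


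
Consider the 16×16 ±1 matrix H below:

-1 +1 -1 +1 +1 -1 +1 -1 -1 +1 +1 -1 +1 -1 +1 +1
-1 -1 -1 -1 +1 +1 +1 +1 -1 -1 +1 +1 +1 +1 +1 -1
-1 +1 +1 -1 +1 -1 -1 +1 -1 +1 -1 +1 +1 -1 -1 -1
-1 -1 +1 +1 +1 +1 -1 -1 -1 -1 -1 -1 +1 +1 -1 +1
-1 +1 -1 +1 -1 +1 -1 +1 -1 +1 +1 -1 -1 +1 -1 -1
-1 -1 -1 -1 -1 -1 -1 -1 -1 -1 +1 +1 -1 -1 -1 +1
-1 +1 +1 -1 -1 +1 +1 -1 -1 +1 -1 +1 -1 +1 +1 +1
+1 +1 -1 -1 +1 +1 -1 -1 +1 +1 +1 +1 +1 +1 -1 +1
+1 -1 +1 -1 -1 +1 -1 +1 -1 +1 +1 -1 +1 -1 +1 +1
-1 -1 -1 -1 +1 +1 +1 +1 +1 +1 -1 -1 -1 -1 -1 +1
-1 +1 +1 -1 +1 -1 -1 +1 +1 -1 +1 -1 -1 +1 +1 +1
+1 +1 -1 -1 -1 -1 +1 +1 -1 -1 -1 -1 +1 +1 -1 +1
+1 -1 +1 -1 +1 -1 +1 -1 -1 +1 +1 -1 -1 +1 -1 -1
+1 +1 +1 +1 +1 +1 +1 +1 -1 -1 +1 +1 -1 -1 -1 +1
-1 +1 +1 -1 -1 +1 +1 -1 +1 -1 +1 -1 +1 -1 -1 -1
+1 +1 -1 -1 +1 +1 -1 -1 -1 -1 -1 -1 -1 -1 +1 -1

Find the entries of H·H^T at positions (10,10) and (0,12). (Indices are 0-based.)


Row 0 of H: [-1, 1, -1, 1, 1, -1, 1, -1, -1, 1, 1, -1, 1, -1, 1, 1].
Row 10 of H: [-1, 1, 1, -1, 1, -1, -1, 1, 1, -1, 1, -1, -1, 1, 1, 1].
Row 12 of H: [1, -1, 1, -1, 1, -1, 1, -1, -1, 1, 1, -1, -1, 1, -1, -1].
(H·H^T)[10][10] = Σ_j H[10][j]·H[10][j] = (-1)² + (1)² + (1)² + (-1)² + (1)² + (-1)² + (-1)² + (1)² + (1)² + (-1)² + (1)² + (-1)² + (-1)² + (1)² + (1)² + (1)² = 1 + 1 + 1 + 1 + 1 + 1 + 1 + 1 + 1 + 1 + 1 + 1 + 1 + 1 + 1 + 1 = 16.
(H·H^T)[0][12] = Σ_j H[0][j]·H[12][j] = (-1)·(1) + (1)·(-1) + (-1)·(1) + (1)·(-1) + (1)·(1) + (-1)·(-1) + (1)·(1) + (-1)·(-1) + (-1)·(-1) + (1)·(1) + (1)·(1) + (-1)·(-1) + (1)·(-1) + (-1)·(1) + (1)·(-1) + (1)·(-1) = -1 + -1 + -1 + -1 + 1 + 1 + 1 + 1 + 1 + 1 + 1 + 1 + -1 + -1 + -1 + -1 = 0.
So rows 0 and 12 are orthogonal; the diagonal entry equals n = 16.

(10,10) entry = 16; (0,12) entry = 0.


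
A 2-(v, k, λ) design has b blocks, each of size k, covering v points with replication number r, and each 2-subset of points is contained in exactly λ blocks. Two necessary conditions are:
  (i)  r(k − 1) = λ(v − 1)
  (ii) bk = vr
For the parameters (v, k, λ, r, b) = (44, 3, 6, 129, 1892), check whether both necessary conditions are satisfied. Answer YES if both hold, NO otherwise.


Condition (i): r(k − 1) = 129·2 = 258; λ(v − 1) = 6·43 = 258. Match? YES.
Condition (ii): bk = 1892·3 = 5676; vr = 44·129 = 5676. Match? YES.
Both conditions hold? YES.

YES


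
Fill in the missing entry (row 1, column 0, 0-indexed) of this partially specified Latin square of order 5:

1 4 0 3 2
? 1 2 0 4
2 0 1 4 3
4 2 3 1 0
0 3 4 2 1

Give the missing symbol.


Row 1 contains symbols [0, 1, 2, 4] — missing [3].
Column 0 contains symbols [0, 1, 2, 4] — missing [3].
The missing symbol must appear in both missing sets; intersection = [3].
Therefore the hidden value is 3.

Missing value = 3.


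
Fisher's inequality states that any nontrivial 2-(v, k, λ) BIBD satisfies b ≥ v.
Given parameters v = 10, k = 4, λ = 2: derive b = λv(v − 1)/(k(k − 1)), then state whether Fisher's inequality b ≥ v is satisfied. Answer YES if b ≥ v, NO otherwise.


r = λ(v − 1)/(k − 1) = 2·9/3 = 6.
b = vr/k = 10·6/4 = 15.
Fisher's inequality: b ≥ v ⇔ 15 ≥ 10? YES.

YES


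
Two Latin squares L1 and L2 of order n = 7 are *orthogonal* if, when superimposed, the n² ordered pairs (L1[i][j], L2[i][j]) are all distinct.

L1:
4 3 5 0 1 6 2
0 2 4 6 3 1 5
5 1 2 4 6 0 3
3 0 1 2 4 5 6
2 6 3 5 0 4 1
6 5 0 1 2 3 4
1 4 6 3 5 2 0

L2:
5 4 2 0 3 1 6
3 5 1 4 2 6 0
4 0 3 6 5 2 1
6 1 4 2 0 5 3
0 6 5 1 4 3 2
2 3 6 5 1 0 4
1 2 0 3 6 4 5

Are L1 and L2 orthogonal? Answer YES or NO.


Form the n² = 49 superimposed pairs (L1[i][j], L2[i][j]), row by row (rows and columns indexed from 0):
row 0: (4,5) (3,4) (5,2) (0,0) (1,3) (6,1) (2,6)
row 1: (0,3) (2,5) (4,1) (6,4) (3,2) (1,6) (5,0)
row 2: (5,4) (1,0) (2,3) (4,6) (6,5) (0,2) (3,1)
row 3: (3,6) (0,1) (1,4) (2,2) (4,0) (5,5) (6,3)
row 4: (2,0) (6,6) (3,5) (5,1) (0,4) (4,3) (1,2)
row 5: (6,2) (5,3) (0,6) (1,5) (2,1) (3,0) (4,4)
row 6: (1,1) (4,2) (6,0) (3,3) (5,6) (2,4) (0,5)
Orthogonality requires all 49 pairs distinct.
Check by first coordinate: for each symbol s of L1, list the L2 entries in the n cells where L1 = s; they must all differ.
  L1 = 0: L2 entries (in reading order) 0, 3, 2, 1, 4, 6, 5 — all 7 distinct ✓
  L1 = 1: L2 entries (in reading order) 3, 6, 0, 4, 2, 5, 1 — all 7 distinct ✓
  L1 = 2: L2 entries (in reading order) 6, 5, 3, 2, 0, 1, 4 — all 7 distinct ✓
  L1 = 3: L2 entries (in reading order) 4, 2, 1, 6, 5, 0, 3 — all 7 distinct ✓
  L1 = 4: L2 entries (in reading order) 5, 1, 6, 0, 3, 4, 2 — all 7 distinct ✓
  L1 = 5: L2 entries (in reading order) 2, 0, 4, 5, 1, 3, 6 — all 7 distinct ✓
  L1 = 6: L2 entries (in reading order) 1, 4, 5, 3, 6, 2, 0 — all 7 distinct ✓
Every symbol of L1 meets every symbol of L2 exactly once, so all 49 pairs are distinct (49 of 49).
Conclusion: YES.

YES


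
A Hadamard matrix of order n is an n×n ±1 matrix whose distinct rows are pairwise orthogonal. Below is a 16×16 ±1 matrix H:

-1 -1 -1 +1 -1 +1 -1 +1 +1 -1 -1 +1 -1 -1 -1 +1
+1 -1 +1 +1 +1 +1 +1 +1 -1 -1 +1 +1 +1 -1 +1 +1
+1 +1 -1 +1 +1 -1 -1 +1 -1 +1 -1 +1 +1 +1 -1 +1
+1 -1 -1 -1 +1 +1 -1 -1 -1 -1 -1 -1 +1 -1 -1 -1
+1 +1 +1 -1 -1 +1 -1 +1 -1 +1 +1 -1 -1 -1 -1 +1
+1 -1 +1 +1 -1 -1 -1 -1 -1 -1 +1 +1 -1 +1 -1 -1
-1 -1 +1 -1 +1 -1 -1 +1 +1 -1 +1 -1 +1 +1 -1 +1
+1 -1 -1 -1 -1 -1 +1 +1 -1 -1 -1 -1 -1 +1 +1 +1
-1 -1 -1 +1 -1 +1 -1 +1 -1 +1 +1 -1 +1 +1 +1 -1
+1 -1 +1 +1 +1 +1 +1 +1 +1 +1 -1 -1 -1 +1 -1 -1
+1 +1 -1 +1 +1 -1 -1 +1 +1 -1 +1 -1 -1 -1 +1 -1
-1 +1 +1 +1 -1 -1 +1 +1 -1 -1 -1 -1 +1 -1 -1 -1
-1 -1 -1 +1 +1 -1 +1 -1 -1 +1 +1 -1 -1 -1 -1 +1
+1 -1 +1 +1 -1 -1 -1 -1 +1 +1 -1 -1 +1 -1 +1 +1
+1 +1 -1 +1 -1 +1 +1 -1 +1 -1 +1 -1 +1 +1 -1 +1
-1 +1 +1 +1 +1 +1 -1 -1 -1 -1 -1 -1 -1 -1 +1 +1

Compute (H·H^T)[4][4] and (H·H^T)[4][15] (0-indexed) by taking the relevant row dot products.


Row 4 of H: [1, 1, 1, -1, -1, 1, -1, 1, -1, 1, 1, -1, -1, -1, -1, 1].
Row 15 of H: [-1, 1, 1, 1, 1, 1, -1, -1, -1, -1, -1, -1, -1, -1, 1, 1].
(H·H^T)[4][4] = Σ_j H[4][j]·H[4][j] = (1)² + (1)² + (1)² + (-1)² + (-1)² + (1)² + (-1)² + (1)² + (-1)² + (1)² + (1)² + (-1)² + (-1)² + (-1)² + (-1)² + (1)² = 1 + 1 + 1 + 1 + 1 + 1 + 1 + 1 + 1 + 1 + 1 + 1 + 1 + 1 + 1 + 1 = 16.
(H·H^T)[4][15] = Σ_j H[4][j]·H[15][j] = (1)·(-1) + (1)·(1) + (1)·(1) + (-1)·(1) + (-1)·(1) + (1)·(1) + (-1)·(-1) + (1)·(-1) + (-1)·(-1) + (1)·(-1) + (1)·(-1) + (-1)·(-1) + (-1)·(-1) + (-1)·(-1) + (-1)·(1) + (1)·(1) = -1 + 1 + 1 + -1 + -1 + 1 + 1 + -1 + 1 + -1 + -1 + 1 + 1 + 1 + -1 + 1 = 2.
Rows 4 and 15 are not orthogonal (dot product = 2 ≠ 0), so H is not a Hadamard matrix.

(4,4) entry = 16; (4,15) entry = 2.


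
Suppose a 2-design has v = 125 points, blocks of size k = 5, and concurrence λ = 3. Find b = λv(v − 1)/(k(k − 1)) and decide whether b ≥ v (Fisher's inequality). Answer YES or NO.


b = λv(v − 1)/(k(k − 1)) = 3·125·124/(5·4) = 46500/20 = 2325.
Compare with v = 125: b ≥ v, so Fisher's inequality holds.

YES


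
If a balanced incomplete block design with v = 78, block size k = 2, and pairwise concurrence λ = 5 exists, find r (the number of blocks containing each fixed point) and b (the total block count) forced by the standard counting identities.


Any 2-(v, k, λ) BIBD satisfies two necessary conditions:
  (i)  Each point sits in r blocks, and counting incidences through any fixed point gives r(k − 1) = λ(v − 1), so r = λ(v − 1)/(k − 1).
  (ii) Total incidences bk = vr, so b = vr/k.
Step 1: r = λ(v − 1)/(k − 1) = 5·(78 − 1)/(2 − 1) = 5·77/1 = 385/1 = 385.
Step 2: b = vr/k = 78·385/2 = 30030/2 = 15015.
Check integrality: r = 385 ∈ Z ✓, b = 15015 ∈ Z ✓.
(These identities are necessary conditions: they determine r and b for any design with these parameters, but do not by themselves prove that one exists.)

r = 385, b = 15015.


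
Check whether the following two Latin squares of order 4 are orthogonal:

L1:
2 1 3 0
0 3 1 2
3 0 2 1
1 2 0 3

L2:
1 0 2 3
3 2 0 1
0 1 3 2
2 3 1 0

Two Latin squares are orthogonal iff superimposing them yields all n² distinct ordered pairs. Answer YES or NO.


Form the n² = 16 superimposed pairs (L1[i][j], L2[i][j]), row by row (rows and columns indexed from 0):
row 0: (2,1) (1,0) (3,2) (0,3)
row 1: (0,3) (3,2) (1,0) (2,1)
row 2: (3,0) (0,1) (2,3) (1,2)
row 3: (1,2) (2,3) (0,1) (3,0)
Orthogonality requires all 16 pairs distinct.
But the pair (0,3) repeats: cell (0,3) has L1 = 0, L2 = 3, and cell (1,0) has L1 = 0, L2 = 3.
A repeated pair means some other pair never occurs (only 8 distinct pairs out of 16), so the squares are not orthogonal.
Conclusion: NO.

NO


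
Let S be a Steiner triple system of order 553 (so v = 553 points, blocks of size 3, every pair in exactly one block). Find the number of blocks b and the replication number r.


An STS(v) is a 2-(v, 3, 1) BIBD: block size k = 3, λ = 1.
Replication: r(k − 1) = λ(v − 1) ⇒ r·2 = 553 − 1 = 552 ⇒ r = 276.
Block count: b = v(v − 1)/6 = 553·552/6 = 305256/6 = 50876.

r = 276, b = 50876.


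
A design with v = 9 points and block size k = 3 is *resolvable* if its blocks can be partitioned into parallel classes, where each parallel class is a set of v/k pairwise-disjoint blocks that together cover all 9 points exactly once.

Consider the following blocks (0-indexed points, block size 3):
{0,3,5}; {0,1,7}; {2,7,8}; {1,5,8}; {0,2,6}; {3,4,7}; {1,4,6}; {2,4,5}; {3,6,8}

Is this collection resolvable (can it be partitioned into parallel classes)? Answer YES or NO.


v = 9, block size k = 3, number of blocks = 9.
For resolvability, blocks must partition into parallel classes of size v/k = 3.
Total blocks must therefore be a multiple of 3: 9 = 3·3 + 0 ⇒ divisible ✓.
Greedy packing gives 3 candidate class(es). Each should be a full parallel class (size 3, covers all 9 points).
  Class 1 (3 blocks): {0,3,5}; {2,7,8}; {1,4,6}. Points covered: [0, 1, 2, 3, 4, 5, 6, 7, 8].
  Class 2 (3 blocks): {0,1,7}; {2,4,5}; {3,6,8}. Points covered: [0, 1, 2, 3, 4, 5, 6, 7, 8].
  Class 3 (3 blocks): {1,5,8}; {0,2,6}; {3,4,7}. Points covered: [0, 1, 2, 3, 4, 5, 6, 7, 8].
All classes full (size 3)? YES. All classes cover every point? YES.
Resolvable? YES.

YES


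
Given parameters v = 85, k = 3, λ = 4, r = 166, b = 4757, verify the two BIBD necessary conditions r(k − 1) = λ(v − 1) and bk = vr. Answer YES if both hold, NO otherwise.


Condition (i): r(k − 1) = 166·2 = 332; λ(v − 1) = 4·84 = 336. Match? NO.
Condition (ii): bk = 4757·3 = 14271; vr = 85·166 = 14110. Match? NO.
Both conditions hold? NO.

NO


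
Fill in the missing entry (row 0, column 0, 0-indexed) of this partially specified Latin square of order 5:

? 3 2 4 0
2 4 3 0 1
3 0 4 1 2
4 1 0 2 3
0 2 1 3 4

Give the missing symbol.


Row 0 contains symbols [0, 2, 3, 4] — missing [1].
Column 0 contains symbols [0, 2, 3, 4] — missing [1].
The missing symbol must appear in both missing sets; intersection = [1].
Therefore the hidden value is 1.

Missing value = 1.


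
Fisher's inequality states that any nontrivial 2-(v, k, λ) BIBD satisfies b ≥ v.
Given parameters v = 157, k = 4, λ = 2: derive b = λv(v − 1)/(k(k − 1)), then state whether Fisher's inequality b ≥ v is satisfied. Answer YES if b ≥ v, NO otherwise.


r = λ(v − 1)/(k − 1) = 2·156/3 = 104.
b = vr/k = 157·104/4 = 4082.
Fisher's inequality: b ≥ v ⇔ 4082 ≥ 157? YES.

YES


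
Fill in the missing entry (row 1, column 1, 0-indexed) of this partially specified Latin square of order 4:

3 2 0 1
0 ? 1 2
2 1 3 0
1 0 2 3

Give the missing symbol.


Row 1 contains symbols [0, 1, 2] — missing [3].
Column 1 contains symbols [0, 1, 2] — missing [3].
The missing symbol must appear in both missing sets; intersection = [3].
Therefore the hidden value is 3.

Missing value = 3.


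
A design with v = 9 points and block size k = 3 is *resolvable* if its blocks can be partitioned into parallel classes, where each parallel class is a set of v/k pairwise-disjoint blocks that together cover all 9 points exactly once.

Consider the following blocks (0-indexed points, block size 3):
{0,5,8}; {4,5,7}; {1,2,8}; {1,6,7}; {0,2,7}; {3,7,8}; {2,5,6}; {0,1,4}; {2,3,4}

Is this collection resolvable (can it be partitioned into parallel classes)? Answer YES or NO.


v = 9, block size k = 3, number of blocks = 9.
For resolvability, blocks must partition into parallel classes of size v/k = 3.
Total blocks must therefore be a multiple of 3: 9 = 3·3 + 0 ⇒ divisible ✓.
Consider block {4,5,7}. The only other block(s) in the collection disjoint from it are {1,2,8} — just 1 block(s). Any parallel class containing {4,5,7} would need 2 other blocks each disjoint from it, so no parallel class of size 3 can contain {4,5,7}.
Since every block must belong to some parallel class in a resolution, the collection cannot be partitioned into parallel classes.
Resolvable? NO.

NO


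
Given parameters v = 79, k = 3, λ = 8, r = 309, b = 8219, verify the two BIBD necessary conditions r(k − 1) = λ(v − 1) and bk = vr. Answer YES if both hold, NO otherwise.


Condition (i): r(k − 1) = 309·2 = 618; λ(v − 1) = 8·78 = 624. Match? NO.
Condition (ii): bk = 8219·3 = 24657; vr = 79·309 = 24411. Match? NO.
Both conditions hold? NO.

NO


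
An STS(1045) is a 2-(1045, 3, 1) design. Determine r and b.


An STS(v) is a 2-(v, 3, 1) BIBD: block size k = 3, λ = 1.
Replication: r(k − 1) = λ(v − 1) ⇒ r·2 = 1045 − 1 = 1044 ⇒ r = 522.
Block count: b = v(v − 1)/6 = 1045·1044/6 = 1090980/6 = 181830.
(Check via bk = vr: 181830·3 = 545490 = 1045·522 = 545490 ✓.)

r = 522, b = 181830.


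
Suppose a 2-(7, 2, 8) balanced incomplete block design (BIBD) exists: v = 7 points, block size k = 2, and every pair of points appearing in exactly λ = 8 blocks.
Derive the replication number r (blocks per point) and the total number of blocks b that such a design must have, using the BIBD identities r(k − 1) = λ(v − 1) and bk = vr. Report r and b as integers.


Any 2-(v, k, λ) BIBD satisfies two necessary conditions:
  (i)  Each point sits in r blocks, and counting incidences through any fixed point gives r(k − 1) = λ(v − 1), so r = λ(v − 1)/(k − 1).
  (ii) Total incidences bk = vr, so b = vr/k.
Step 1: r = λ(v − 1)/(k − 1) = 8·(7 − 1)/(2 − 1) = 8·6/1 = 48/1 = 48.
Step 2: b = vr/k = 7·48/2 = 336/2 = 168.
Check integrality: r = 48 ∈ Z ✓, b = 168 ∈ Z ✓.
(These identities are necessary conditions: they determine r and b for any design with these parameters, but do not by themselves prove that one exists.)

r = 48, b = 168.


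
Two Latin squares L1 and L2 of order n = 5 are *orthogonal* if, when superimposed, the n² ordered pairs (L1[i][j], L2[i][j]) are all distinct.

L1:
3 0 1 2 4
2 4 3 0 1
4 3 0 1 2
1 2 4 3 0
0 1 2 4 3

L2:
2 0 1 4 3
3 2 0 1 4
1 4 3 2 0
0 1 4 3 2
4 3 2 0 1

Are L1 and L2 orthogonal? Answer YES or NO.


Form the n² = 25 superimposed pairs (L1[i][j], L2[i][j]), row by row (rows and columns indexed from 0):
row 0: (3,2) (0,0) (1,1) (2,4) (4,3)
row 1: (2,3) (4,2) (3,0) (0,1) (1,4)
row 2: (4,1) (3,4) (0,3) (1,2) (2,0)
row 3: (1,0) (2,1) (4,4) (3,3) (0,2)
row 4: (0,4) (1,3) (2,2) (4,0) (3,1)
Orthogonality requires all 25 pairs distinct.
Check by first coordinate: for each symbol s of L1, list the L2 entries in the n cells where L1 = s; they must all differ.
  L1 = 0: L2 entries (in reading order) 0, 1, 3, 2, 4 — all 5 distinct ✓
  L1 = 1: L2 entries (in reading order) 1, 4, 2, 0, 3 — all 5 distinct ✓
  L1 = 2: L2 entries (in reading order) 4, 3, 0, 1, 2 — all 5 distinct ✓
  L1 = 3: L2 entries (in reading order) 2, 0, 4, 3, 1 — all 5 distinct ✓
  L1 = 4: L2 entries (in reading order) 3, 2, 1, 4, 0 — all 5 distinct ✓
Every symbol of L1 meets every symbol of L2 exactly once, so all 25 pairs are distinct (25 of 25).
Conclusion: YES.

YES


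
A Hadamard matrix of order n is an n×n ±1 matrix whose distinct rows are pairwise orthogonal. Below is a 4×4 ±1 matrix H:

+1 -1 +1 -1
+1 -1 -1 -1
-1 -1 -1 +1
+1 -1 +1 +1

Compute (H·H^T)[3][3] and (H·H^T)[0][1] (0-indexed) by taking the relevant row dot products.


Row 0 of H: [1, -1, 1, -1].
Row 1 of H: [1, -1, -1, -1].
Row 3 of H: [1, -1, 1, 1].
(H·H^T)[3][3] = Σ_j H[3][j]·H[3][j] = (1)² + (-1)² + (1)² + (1)² = 1 + 1 + 1 + 1 = 4.
(H·H^T)[0][1] = Σ_j H[0][j]·H[1][j] = (1)·(1) + (-1)·(-1) + (1)·(-1) + (-1)·(-1) = 1 + 1 + -1 + 1 = 2.
Rows 0 and 1 are not orthogonal (dot product = 2 ≠ 0), so H is not a Hadamard matrix.

(3,3) entry = 4; (0,1) entry = 2.


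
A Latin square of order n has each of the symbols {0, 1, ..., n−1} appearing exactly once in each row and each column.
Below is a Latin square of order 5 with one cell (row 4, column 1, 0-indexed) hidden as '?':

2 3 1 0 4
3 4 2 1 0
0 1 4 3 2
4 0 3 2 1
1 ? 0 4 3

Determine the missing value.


Row 4 contains symbols [0, 1, 3, 4] — missing [2].
Column 1 contains symbols [0, 1, 3, 4] — missing [2].
The missing symbol must appear in both missing sets; intersection = [2].
Therefore the hidden value is 2.

Missing value = 2.


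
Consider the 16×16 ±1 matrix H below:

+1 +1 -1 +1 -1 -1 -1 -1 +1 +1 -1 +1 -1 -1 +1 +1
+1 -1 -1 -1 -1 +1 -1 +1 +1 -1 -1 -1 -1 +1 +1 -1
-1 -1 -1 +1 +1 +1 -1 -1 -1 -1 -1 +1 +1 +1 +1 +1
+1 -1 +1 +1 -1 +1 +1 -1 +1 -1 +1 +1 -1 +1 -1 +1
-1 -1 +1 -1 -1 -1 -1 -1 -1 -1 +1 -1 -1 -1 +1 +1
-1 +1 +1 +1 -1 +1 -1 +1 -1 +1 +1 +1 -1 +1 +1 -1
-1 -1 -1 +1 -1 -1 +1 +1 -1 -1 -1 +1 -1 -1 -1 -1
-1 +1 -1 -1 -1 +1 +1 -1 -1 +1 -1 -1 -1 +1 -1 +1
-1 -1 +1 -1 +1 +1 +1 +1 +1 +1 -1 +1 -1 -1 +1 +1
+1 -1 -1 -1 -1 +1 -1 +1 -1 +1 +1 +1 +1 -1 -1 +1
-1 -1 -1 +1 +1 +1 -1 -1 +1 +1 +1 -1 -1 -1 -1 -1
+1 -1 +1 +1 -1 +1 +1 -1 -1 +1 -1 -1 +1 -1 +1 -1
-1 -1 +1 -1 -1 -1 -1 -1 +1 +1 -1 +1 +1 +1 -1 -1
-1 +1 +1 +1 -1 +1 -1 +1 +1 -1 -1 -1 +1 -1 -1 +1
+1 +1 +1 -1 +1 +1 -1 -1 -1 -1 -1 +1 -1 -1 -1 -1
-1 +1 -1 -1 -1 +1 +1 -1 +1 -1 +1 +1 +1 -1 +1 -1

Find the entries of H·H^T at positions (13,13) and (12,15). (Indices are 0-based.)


Row 12 of H: [-1, -1, 1, -1, -1, -1, -1, -1, 1, 1, -1, 1, 1, 1, -1, -1].
Row 13 of H: [-1, 1, 1, 1, -1, 1, -1, 1, 1, -1, -1, -1, 1, -1, -1, 1].
Row 15 of H: [-1, 1, -1, -1, -1, 1, 1, -1, 1, -1, 1, 1, 1, -1, 1, -1].
(H·H^T)[13][13] = Σ_j H[13][j]·H[13][j] = (-1)² + (1)² + (1)² + (1)² + (-1)² + (1)² + (-1)² + (1)² + (1)² + (-1)² + (-1)² + (-1)² + (1)² + (-1)² + (-1)² + (1)² = 1 + 1 + 1 + 1 + 1 + 1 + 1 + 1 + 1 + 1 + 1 + 1 + 1 + 1 + 1 + 1 = 16.
(H·H^T)[12][15] = Σ_j H[12][j]·H[15][j] = (-1)·(-1) + (-1)·(1) + (1)·(-1) + (-1)·(-1) + (-1)·(-1) + (-1)·(1) + (-1)·(1) + (-1)·(-1) + (1)·(1) + (1)·(-1) + (-1)·(1) + (1)·(1) + (1)·(1) + (1)·(-1) + (-1)·(1) + (-1)·(-1) = 1 + -1 + -1 + 1 + 1 + -1 + -1 + 1 + 1 + -1 + -1 + 1 + 1 + -1 + -1 + 1 = 0.
So rows 12 and 15 are orthogonal; the diagonal entry equals n = 16.

(13,13) entry = 16; (12,15) entry = 0.


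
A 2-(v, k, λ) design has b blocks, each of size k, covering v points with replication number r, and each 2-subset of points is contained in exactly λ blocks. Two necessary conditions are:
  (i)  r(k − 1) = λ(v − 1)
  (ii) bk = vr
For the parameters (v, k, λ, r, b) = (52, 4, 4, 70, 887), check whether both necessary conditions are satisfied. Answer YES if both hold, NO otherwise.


Condition (i): r(k − 1) = 70·3 = 210; λ(v − 1) = 4·51 = 204. Match? NO.
Condition (ii): bk = 887·4 = 3548; vr = 52·70 = 3640. Match? NO.
Both conditions hold? NO.

NO


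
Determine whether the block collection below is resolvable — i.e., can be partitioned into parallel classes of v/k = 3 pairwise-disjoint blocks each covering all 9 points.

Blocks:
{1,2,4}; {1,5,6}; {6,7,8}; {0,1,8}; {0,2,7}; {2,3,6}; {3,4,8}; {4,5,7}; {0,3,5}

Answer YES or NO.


v = 9, block size k = 3, number of blocks = 9.
For resolvability, blocks must partition into parallel classes of size v/k = 3.
Total blocks must therefore be a multiple of 3: 9 = 3·3 + 0 ⇒ divisible ✓.
Greedy packing gives 3 candidate class(es). Each should be a full parallel class (size 3, covers all 9 points).
  Class 1 (3 blocks): {1,2,4}; {6,7,8}; {0,3,5}. Points covered: [0, 1, 2, 3, 4, 5, 6, 7, 8].
  Class 2 (3 blocks): {1,5,6}; {0,2,7}; {3,4,8}. Points covered: [0, 1, 2, 3, 4, 5, 6, 7, 8].
  Class 3 (3 blocks): {0,1,8}; {2,3,6}; {4,5,7}. Points covered: [0, 1, 2, 3, 4, 5, 6, 7, 8].
All classes full (size 3)? YES. All classes cover every point? YES.
Resolvable? YES.

YES


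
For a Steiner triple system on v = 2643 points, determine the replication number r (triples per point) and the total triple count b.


An STS(v) is a 2-(v, 3, 1) BIBD: block size k = 3, λ = 1.
Replication: r(k − 1) = λ(v − 1) ⇒ r·2 = 2643 − 1 = 2642 ⇒ r = 1321.
Block count: bk = vr ⇒ b·3 = 2643·1321 = 3491403 ⇒ b = 1163801.
(Check via b = v(v − 1)/6 = 2643·2642/6 = 6982806/6 = 1163801.)

r = 1321, b = 1163801.


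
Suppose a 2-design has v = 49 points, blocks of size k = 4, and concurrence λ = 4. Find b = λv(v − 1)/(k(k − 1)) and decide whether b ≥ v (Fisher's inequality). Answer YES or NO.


r = λ(v − 1)/(k − 1) = 4·48/3 = 64.
b = vr/k = 49·64/4 = 784.
Fisher's inequality: b ≥ v ⇔ 784 ≥ 49? YES.

YES


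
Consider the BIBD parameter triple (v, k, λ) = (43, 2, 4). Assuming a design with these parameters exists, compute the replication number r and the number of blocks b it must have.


Any 2-(v, k, λ) BIBD satisfies two necessary conditions:
  (i)  Each point sits in r blocks, and counting incidences through any fixed point gives r(k − 1) = λ(v − 1), so r = λ(v − 1)/(k − 1).
  (ii) Total incidences bk = vr, so b = vr/k.
Step 1: r = λ(v − 1)/(k − 1) = 4·(43 − 1)/(2 − 1) = 4·42/1 = 168/1 = 168.
Step 2: b = vr/k = 43·168/2 = 7224/2 = 3612.
Check integrality: r = 168 ∈ Z ✓, b = 3612 ∈ Z ✓.
(These identities are necessary conditions: they determine r and b for any design with these parameters, but do not by themselves prove that one exists.)

r = 168, b = 3612.


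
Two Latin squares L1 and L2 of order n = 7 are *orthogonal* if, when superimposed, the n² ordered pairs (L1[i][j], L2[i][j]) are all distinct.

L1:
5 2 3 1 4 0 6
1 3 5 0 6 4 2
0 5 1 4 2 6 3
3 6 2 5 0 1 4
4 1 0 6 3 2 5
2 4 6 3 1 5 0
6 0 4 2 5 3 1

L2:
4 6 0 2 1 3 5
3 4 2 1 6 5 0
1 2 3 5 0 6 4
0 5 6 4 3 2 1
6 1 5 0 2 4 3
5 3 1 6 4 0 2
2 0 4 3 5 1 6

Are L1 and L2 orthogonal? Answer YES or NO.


Form the n² = 49 superimposed pairs (L1[i][j], L2[i][j]), row by row (rows and columns indexed from 0):
row 0: (5,4) (2,6) (3,0) (1,2) (4,1) (0,3) (6,5)
row 1: (1,3) (3,4) (5,2) (0,1) (6,6) (4,5) (2,0)
row 2: (0,1) (5,2) (1,3) (4,5) (2,0) (6,6) (3,4)
row 3: (3,0) (6,5) (2,6) (5,4) (0,3) (1,2) (4,1)
row 4: (4,6) (1,1) (0,5) (6,0) (3,2) (2,4) (5,3)
row 5: (2,5) (4,3) (6,1) (3,6) (1,4) (5,0) (0,2)
row 6: (6,2) (0,0) (4,4) (2,3) (5,5) (3,1) (1,6)
Orthogonality requires all 49 pairs distinct.
But the pair (0,1) repeats: cell (1,3) has L1 = 0, L2 = 1, and cell (2,0) has L1 = 0, L2 = 1.
A repeated pair means some other pair never occurs (only 35 distinct pairs out of 49), so the squares are not orthogonal.
Conclusion: NO.

NO


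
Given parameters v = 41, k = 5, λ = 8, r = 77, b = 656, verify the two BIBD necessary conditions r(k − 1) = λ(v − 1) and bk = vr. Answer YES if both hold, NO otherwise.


Condition (i): r(k − 1) = 77·4 = 308; λ(v − 1) = 8·40 = 320. Match? NO.
Condition (ii): bk = 656·5 = 3280; vr = 41·77 = 3157. Match? NO.
Both conditions hold? NO.

NO


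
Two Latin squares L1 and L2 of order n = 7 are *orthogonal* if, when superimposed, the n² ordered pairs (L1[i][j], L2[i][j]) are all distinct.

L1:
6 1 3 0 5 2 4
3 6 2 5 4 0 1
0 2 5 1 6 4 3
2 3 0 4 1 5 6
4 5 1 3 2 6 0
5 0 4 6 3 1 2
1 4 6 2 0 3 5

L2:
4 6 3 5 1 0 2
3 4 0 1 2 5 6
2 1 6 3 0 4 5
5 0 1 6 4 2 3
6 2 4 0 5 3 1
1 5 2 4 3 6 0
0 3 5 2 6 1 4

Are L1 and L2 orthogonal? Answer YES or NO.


Form the n² = 49 superimposed pairs (L1[i][j], L2[i][j]), row by row (rows and columns indexed from 0):
row 0: (6,4) (1,6) (3,3) (0,5) (5,1) (2,0) (4,2)
row 1: (3,3) (6,4) (2,0) (5,1) (4,2) (0,5) (1,6)
row 2: (0,2) (2,1) (5,6) (1,3) (6,0) (4,4) (3,5)
row 3: (2,5) (3,0) (0,1) (4,6) (1,4) (5,2) (6,3)
row 4: (4,6) (5,2) (1,4) (3,0) (2,5) (6,3) (0,1)
row 5: (5,1) (0,5) (4,2) (6,4) (3,3) (1,6) (2,0)
row 6: (1,0) (4,3) (6,5) (2,2) (0,6) (3,1) (5,4)
Orthogonality requires all 49 pairs distinct.
But the pair (3,3) repeats: cell (0,2) has L1 = 3, L2 = 3, and cell (1,0) has L1 = 3, L2 = 3.
A repeated pair means some other pair never occurs (only 28 distinct pairs out of 49), so the squares are not orthogonal.
Conclusion: NO.

NO


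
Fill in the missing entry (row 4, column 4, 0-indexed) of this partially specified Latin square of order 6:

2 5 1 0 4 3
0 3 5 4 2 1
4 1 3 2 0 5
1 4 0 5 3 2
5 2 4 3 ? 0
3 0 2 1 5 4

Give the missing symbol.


Row 4 contains symbols [0, 2, 3, 4, 5] — missing [1].
Column 4 contains symbols [0, 2, 3, 4, 5] — missing [1].
The missing symbol must appear in both missing sets; intersection = [1].
Therefore the hidden value is 1.

Missing value = 1.


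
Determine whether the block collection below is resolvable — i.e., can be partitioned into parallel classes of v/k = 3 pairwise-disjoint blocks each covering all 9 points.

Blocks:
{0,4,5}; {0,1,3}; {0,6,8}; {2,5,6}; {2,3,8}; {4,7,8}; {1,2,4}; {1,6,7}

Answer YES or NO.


v = 9, block size k = 3, number of blocks = 8.
For resolvability, blocks must partition into parallel classes of size v/k = 3.
Total blocks must therefore be a multiple of 3: 8 = 3·2 + 2 ⇒ not divisible ✗.
Resolvable? NO.

NO


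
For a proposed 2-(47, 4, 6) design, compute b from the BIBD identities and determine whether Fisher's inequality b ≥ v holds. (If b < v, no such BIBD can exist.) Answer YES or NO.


b = λv(v − 1)/(k(k − 1)) = 6·47·46/(4·3) = 12972/12 = 1081.
Compare with v = 47: b ≥ v, so Fisher's inequality holds.

YES


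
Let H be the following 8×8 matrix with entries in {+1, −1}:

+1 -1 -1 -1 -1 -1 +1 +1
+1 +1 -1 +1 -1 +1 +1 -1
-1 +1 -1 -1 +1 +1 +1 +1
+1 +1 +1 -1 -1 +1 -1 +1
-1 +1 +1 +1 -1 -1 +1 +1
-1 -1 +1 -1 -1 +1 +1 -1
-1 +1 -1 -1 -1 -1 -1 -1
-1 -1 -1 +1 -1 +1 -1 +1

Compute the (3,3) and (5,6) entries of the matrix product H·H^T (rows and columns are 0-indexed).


Row 3 of H: [1, 1, 1, -1, -1, 1, -1, 1].
Row 5 of H: [-1, -1, 1, -1, -1, 1, 1, -1].
Row 6 of H: [-1, 1, -1, -1, -1, -1, -1, -1].
(H·H^T)[3][3] = Σ_j H[3][j]·H[3][j] = (1)² + (1)² + (1)² + (-1)² + (-1)² + (1)² + (-1)² + (1)² = 1 + 1 + 1 + 1 + 1 + 1 + 1 + 1 = 8.
(H·H^T)[5][6] = Σ_j H[5][j]·H[6][j] = (-1)·(-1) + (-1)·(1) + (1)·(-1) + (-1)·(-1) + (-1)·(-1) + (1)·(-1) + (1)·(-1) + (-1)·(-1) = 1 + -1 + -1 + 1 + 1 + -1 + -1 + 1 = 0.
So rows 5 and 6 are orthogonal; the diagonal entry equals n = 8.

(3,3) entry = 8; (5,6) entry = 0.


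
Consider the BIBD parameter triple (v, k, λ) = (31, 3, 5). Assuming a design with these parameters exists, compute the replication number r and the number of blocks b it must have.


Any 2-(v, k, λ) BIBD satisfies two necessary conditions:
  (i)  Each point sits in r blocks, and counting incidences through any fixed point gives r(k − 1) = λ(v − 1), so r = λ(v − 1)/(k − 1).
  (ii) Total incidences bk = vr, so b = vr/k.
Step 1: r = λ(v − 1)/(k − 1) = 5·(31 − 1)/(3 − 1) = 5·30/2 = 150/2 = 75.
Step 2: b = vr/k = 31·75/3 = 2325/3 = 775.
Check integrality: r = 75 ∈ Z ✓, b = 775 ∈ Z ✓.
(These identities are necessary conditions: they determine r and b for any design with these parameters, but do not by themselves prove that one exists.)

r = 75, b = 775.


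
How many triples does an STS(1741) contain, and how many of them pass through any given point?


An STS(v) is a 2-(v, 3, 1) BIBD: block size k = 3, λ = 1.
Replication: r(k − 1) = λ(v − 1) ⇒ r·2 = 1741 − 1 = 1740 ⇒ r = 870.
Block count: bk = vr ⇒ b·3 = 1741·870 = 1514670 ⇒ b = 504890.

r = 870, b = 504890.


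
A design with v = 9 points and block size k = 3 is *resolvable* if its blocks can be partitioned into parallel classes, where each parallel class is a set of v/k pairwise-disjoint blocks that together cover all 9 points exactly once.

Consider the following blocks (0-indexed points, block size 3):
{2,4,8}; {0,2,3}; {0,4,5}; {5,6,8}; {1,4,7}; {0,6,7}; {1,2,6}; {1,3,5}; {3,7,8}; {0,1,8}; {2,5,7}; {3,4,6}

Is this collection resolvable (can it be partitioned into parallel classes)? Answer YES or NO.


v = 9, block size k = 3, number of blocks = 12.
For resolvability, blocks must partition into parallel classes of size v/k = 3.
Total blocks must therefore be a multiple of 3: 12 = 3·4 + 0 ⇒ divisible ✓.
Greedy packing gives 4 candidate class(es). Each should be a full parallel class (size 3, covers all 9 points).
  Class 1 (3 blocks): {2,4,8}; {0,6,7}; {1,3,5}. Points covered: [0, 1, 2, 3, 4, 5, 6, 7, 8].
  Class 2 (3 blocks): {0,2,3}; {5,6,8}; {1,4,7}. Points covered: [0, 1, 2, 3, 4, 5, 6, 7, 8].
  Class 3 (3 blocks): {0,4,5}; {1,2,6}; {3,7,8}. Points covered: [0, 1, 2, 3, 4, 5, 6, 7, 8].
  Class 4 (3 blocks): {0,1,8}; {2,5,7}; {3,4,6}. Points covered: [0, 1, 2, 3, 4, 5, 6, 7, 8].
All classes full (size 3)? YES. All classes cover every point? YES.
Resolvable? YES.

YES


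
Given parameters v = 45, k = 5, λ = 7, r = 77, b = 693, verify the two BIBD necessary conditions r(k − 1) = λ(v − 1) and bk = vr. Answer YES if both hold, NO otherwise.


Condition (i): r(k − 1) = 77·4 = 308; λ(v − 1) = 7·44 = 308. Match? YES.
Condition (ii): bk = 693·5 = 3465; vr = 45·77 = 3465. Match? YES.
Both conditions hold? YES.

YES


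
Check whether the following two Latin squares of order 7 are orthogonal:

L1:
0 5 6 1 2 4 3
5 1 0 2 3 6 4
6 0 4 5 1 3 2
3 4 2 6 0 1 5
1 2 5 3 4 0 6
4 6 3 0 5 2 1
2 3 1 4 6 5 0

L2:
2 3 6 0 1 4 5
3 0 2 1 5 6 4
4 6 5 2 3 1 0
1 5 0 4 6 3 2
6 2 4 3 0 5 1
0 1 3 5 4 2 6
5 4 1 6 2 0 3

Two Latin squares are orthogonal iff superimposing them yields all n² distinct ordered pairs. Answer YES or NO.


Form the n² = 49 superimposed pairs (L1[i][j], L2[i][j]), row by row (rows and columns indexed from 0):
row 0: (0,2) (5,3) (6,6) (1,0) (2,1) (4,4) (3,5)
row 1: (5,3) (1,0) (0,2) (2,1) (3,5) (6,6) (4,4)
row 2: (6,4) (0,6) (4,5) (5,2) (1,3) (3,1) (2,0)
row 3: (3,1) (4,5) (2,0) (6,4) (0,6) (1,3) (5,2)
row 4: (1,6) (2,2) (5,4) (3,3) (4,0) (0,5) (6,1)
row 5: (4,0) (6,1) (3,3) (0,5) (5,4) (2,2) (1,6)
row 6: (2,5) (3,4) (1,1) (4,6) (6,2) (5,0) (0,3)
Orthogonality requires all 49 pairs distinct.
But the pair (5,3) repeats: cell (0,1) has L1 = 5, L2 = 3, and cell (1,0) has L1 = 5, L2 = 3.
A repeated pair means some other pair never occurs (only 28 distinct pairs out of 49), so the squares are not orthogonal.
Conclusion: NO.

NO


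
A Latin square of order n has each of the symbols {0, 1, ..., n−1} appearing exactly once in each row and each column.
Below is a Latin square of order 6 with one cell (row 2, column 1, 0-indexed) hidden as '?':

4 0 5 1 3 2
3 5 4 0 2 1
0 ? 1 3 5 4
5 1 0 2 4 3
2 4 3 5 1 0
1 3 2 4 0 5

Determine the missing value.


Row 2 contains symbols [0, 1, 3, 4, 5] — missing [2].
Column 1 contains symbols [0, 1, 3, 4, 5] — missing [2].
The missing symbol must appear in both missing sets; intersection = [2].
Therefore the hidden value is 2.

Missing value = 2.


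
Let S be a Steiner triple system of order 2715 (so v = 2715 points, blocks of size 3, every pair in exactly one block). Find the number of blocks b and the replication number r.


An STS(v) is a 2-(v, 3, 1) BIBD: block size k = 3, λ = 1.
Replication: r(k − 1) = λ(v − 1) ⇒ r·2 = 2715 − 1 = 2714 ⇒ r = 1357.
Block count: bk = vr ⇒ b·3 = 2715·1357 = 3684255 ⇒ b = 1228085.

r = 1357, b = 1228085.


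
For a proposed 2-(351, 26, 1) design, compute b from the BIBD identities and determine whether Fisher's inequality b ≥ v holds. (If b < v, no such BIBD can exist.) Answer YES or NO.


r = λ(v − 1)/(k − 1) = 1·350/25 = 14.
b = vr/k = 351·14/26 = 189.
Fisher's inequality: b ≥ v ⇔ 189 ≥ 351? NO.

NO


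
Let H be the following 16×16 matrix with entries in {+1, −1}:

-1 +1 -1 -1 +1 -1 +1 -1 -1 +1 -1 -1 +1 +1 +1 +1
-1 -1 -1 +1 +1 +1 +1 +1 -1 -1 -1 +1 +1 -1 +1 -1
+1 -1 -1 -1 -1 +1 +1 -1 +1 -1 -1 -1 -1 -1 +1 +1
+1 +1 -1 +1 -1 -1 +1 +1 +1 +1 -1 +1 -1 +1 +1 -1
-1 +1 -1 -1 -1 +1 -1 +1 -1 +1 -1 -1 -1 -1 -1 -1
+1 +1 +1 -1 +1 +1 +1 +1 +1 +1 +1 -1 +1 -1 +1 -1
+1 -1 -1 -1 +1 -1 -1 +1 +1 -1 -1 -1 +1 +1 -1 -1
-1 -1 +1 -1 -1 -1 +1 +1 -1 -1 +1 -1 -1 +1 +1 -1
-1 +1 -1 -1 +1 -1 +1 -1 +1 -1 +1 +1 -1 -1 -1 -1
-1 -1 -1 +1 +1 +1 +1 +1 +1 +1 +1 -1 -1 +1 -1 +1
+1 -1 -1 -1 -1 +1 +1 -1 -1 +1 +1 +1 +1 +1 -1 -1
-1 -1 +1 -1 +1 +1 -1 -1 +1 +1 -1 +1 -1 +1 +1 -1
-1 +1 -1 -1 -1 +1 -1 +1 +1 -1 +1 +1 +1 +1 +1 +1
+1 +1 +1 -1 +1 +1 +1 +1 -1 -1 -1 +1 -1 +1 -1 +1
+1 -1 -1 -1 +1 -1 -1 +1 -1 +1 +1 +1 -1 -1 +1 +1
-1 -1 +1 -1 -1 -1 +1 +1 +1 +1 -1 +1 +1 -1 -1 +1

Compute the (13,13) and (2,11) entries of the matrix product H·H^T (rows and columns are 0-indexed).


Row 2 of H: [1, -1, -1, -1, -1, 1, 1, -1, 1, -1, -1, -1, -1, -1, 1, 1].
Row 11 of H: [-1, -1, 1, -1, 1, 1, -1, -1, 1, 1, -1, 1, -1, 1, 1, -1].
Row 13 of H: [1, 1, 1, -1, 1, 1, 1, 1, -1, -1, -1, 1, -1, 1, -1, 1].
(H·H^T)[13][13] = Σ_j H[13][j]·H[13][j] = (1)² + (1)² + (1)² + (-1)² + (1)² + (1)² + (1)² + (1)² + (-1)² + (-1)² + (-1)² + (1)² + (-1)² + (1)² + (-1)² + (1)² = 1 + 1 + 1 + 1 + 1 + 1 + 1 + 1 + 1 + 1 + 1 + 1 + 1 + 1 + 1 + 1 = 16.
(H·H^T)[2][11] = Σ_j H[2][j]·H[11][j] = (1)·(-1) + (-1)·(-1) + (-1)·(1) + (-1)·(-1) + (-1)·(1) + (1)·(1) + (1)·(-1) + (-1)·(-1) + (1)·(1) + (-1)·(1) + (-1)·(-1) + (-1)·(1) + (-1)·(-1) + (-1)·(1) + (1)·(1) + (1)·(-1) = -1 + 1 + -1 + 1 + -1 + 1 + -1 + 1 + 1 + -1 + 1 + -1 + 1 + -1 + 1 + -1 = 0.
So rows 2 and 11 are orthogonal; the diagonal entry equals n = 16.

(13,13) entry = 16; (2,11) entry = 0.


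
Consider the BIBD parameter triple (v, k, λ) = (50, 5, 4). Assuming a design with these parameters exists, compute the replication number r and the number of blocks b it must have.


Any 2-(v, k, λ) BIBD satisfies two necessary conditions:
  (i)  Each point sits in r blocks, and counting incidences through any fixed point gives r(k − 1) = λ(v − 1), so r = λ(v − 1)/(k − 1).
  (ii) Total incidences bk = vr, so b = vr/k.
Step 1: r = λ(v − 1)/(k − 1) = 4·(50 − 1)/(5 − 1) = 4·49/4 = 196/4 = 49.
Step 2: b = vr/k = 50·49/5 = 2450/5 = 490.
Check integrality: r = 49 ∈ Z ✓, b = 490 ∈ Z ✓.
(These identities are necessary conditions: they determine r and b for any design with these parameters, but do not by themselves prove that one exists.)

r = 49, b = 490.


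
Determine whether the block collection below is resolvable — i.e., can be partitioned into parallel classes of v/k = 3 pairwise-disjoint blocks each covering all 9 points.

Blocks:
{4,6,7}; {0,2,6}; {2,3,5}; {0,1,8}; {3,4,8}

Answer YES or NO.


v = 9, block size k = 3, number of blocks = 5.
For resolvability, blocks must partition into parallel classes of size v/k = 3.
Total blocks must therefore be a multiple of 3: 5 = 3·1 + 2 ⇒ not divisible ✗.
Resolvable? NO.

NO


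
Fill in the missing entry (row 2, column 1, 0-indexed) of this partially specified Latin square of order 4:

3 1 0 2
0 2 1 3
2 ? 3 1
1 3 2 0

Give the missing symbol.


Row 2 contains symbols [1, 2, 3] — missing [0].
Column 1 contains symbols [1, 2, 3] — missing [0].
The missing symbol must appear in both missing sets; intersection = [0].
Therefore the hidden value is 0.

Missing value = 0.


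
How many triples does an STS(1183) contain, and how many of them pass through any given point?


An STS(v) is a 2-(v, 3, 1) BIBD: block size k = 3, λ = 1.
Replication: r(k − 1) = λ(v − 1) ⇒ r·2 = 1183 − 1 = 1182 ⇒ r = 591.
Block count: bk = vr ⇒ b·3 = 1183·591 = 699153 ⇒ b = 233051.

r = 591, b = 233051.


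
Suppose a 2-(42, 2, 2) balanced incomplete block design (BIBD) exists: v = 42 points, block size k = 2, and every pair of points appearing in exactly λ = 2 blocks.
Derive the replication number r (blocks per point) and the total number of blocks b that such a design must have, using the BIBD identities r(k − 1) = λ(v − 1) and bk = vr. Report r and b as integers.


Any 2-(v, k, λ) BIBD satisfies two necessary conditions:
  (i)  Each point sits in r blocks, and counting incidences through any fixed point gives r(k − 1) = λ(v − 1), so r = λ(v − 1)/(k − 1).
  (ii) Total incidences bk = vr, so b = vr/k.
Step 1: r = λ(v − 1)/(k − 1) = 2·(42 − 1)/(2 − 1) = 2·41/1 = 82/1 = 82.
Step 2: b = vr/k = 42·82/2 = 3444/2 = 1722.
Check integrality: r = 82 ∈ Z ✓, b = 1722 ∈ Z ✓.
(These identities are necessary conditions: they determine r and b for any design with these parameters, but do not by themselves prove that one exists.)

r = 82, b = 1722.
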